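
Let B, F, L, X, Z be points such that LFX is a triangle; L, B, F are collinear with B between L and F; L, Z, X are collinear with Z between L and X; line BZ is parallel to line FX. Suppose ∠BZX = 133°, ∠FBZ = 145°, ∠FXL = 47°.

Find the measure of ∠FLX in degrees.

1. ∠BZL = 47°  [linear pair at Z on LX]
2. ∠LBZ = 35°  [linear pair at B on LF]
3. ∠BLZ = 98°  [△LBZ]
4. ∠FLX = 98°  [B on LF, Z on LX]

∠FLX = 98°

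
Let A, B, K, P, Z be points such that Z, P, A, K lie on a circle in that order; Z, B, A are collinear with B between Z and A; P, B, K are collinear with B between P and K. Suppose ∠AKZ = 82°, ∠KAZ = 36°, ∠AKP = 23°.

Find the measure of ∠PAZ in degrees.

1. ∠APZ = 98°  [cyclic ZPAK, opposite ∠P+∠K]
2. ∠AZP = 23°  [same arc PA]
3. ∠PAZ = 59°  [△ZPA]

∠PAZ = 59°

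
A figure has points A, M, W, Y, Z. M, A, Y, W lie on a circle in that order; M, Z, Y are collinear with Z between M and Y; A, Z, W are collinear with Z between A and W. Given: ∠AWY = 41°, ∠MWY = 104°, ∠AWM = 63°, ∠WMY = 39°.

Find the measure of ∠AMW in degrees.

∠AMW = 80°

1. ∠MYW = 37°  [△MYW]
2. ∠MAW = 37°  [same arc MW]
3. ∠AMW = 80°  [△MAW]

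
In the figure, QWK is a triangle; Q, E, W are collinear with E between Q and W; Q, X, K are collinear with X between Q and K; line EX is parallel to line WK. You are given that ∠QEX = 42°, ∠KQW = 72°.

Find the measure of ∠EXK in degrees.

∠EXK = 114°

1. ∠KWQ = 42°  [EX∥WK, corresponding at E]
2. ∠QKW = 66°  [△QWK]
3. ∠EXQ = 66°  [EX∥WK, corresponding at X]
4. ∠EXK = 114°  [linear pair at X on QK]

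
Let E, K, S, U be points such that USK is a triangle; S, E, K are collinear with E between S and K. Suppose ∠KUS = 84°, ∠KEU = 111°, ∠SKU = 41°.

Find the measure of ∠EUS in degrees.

1. ∠KSU = 55°  [△USK]
2. ∠SEU = 69°  [linear pair at E on SK]
3. ∠ESU = 55°  [E on ray SK]
4. ∠EUS = 56°  [△USE]

∠EUS = 56°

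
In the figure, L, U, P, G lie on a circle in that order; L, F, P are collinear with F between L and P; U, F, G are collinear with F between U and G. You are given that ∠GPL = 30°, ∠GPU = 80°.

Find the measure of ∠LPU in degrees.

1. ∠GUL = 30°  [same arc LG]
2. ∠GLU = 100°  [cyclic LUPG, opposite ∠L+∠P]
3. ∠LGU = 50°  [△LUG]
4. ∠LPU = 50°  [same arc LU]

∠LPU = 50°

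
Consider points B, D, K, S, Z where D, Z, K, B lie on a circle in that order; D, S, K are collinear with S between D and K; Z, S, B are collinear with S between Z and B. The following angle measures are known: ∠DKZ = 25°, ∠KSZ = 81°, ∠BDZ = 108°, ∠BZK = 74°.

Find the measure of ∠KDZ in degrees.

∠KDZ = 34°

1. ∠DBZ = 25°  [same arc DZ]
2. ∠DSZ = 99°  [linear pair at S on DK]
3. ∠BZD = 47°  [△DZB]
4. ∠KDZ = 34°  [△DSZ]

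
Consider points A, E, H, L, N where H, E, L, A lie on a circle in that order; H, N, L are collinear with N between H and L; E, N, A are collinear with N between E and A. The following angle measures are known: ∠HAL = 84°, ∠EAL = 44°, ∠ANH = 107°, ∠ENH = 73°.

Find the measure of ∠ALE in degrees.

∠ALE = 103°

1. ∠HEL = 96°  [cyclic HELA, opposite ∠E+∠A]
2. ∠EHL = 44°  [same arc EL]
3. ∠ENL = 107°  [vertical angles at N]
4. ∠ELH = 40°  [△HEL]
5. ∠AEL = 33°  [△ENL]
6. ∠ALE = 103°  [△ELA]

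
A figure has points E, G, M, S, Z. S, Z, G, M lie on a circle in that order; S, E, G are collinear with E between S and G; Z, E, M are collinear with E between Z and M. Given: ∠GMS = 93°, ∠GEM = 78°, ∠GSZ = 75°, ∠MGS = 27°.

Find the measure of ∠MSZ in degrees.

∠MSZ = 135°

1. ∠GSM = 60°  [△SGM]
2. ∠SEZ = 78°  [vertical angles at E]
3. ∠MES = 102°  [linear pair at E on SG]
4. ∠MZS = 27°  [△SEZ]
5. ∠SMZ = 18°  [△SEM]
6. ∠MSZ = 135°  [△SZM]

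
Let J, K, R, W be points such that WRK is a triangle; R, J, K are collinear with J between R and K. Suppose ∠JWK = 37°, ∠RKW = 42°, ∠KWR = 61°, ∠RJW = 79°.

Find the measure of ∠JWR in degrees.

1. ∠KRW = 77°  [△WRK]
2. ∠JRW = 77°  [J on ray RK]
3. ∠JWR = 24°  [△WRJ]

∠JWR = 24°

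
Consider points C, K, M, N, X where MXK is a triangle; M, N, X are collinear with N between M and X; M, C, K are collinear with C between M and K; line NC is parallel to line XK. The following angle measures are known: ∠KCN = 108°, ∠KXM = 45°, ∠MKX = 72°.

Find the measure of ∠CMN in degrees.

∠CMN = 63°

1. ∠MCN = 72°  [linear pair at C on MK]
2. ∠CNM = 45°  [NC∥XK, corresponding at N]
3. ∠CMN = 63°  [△MNC]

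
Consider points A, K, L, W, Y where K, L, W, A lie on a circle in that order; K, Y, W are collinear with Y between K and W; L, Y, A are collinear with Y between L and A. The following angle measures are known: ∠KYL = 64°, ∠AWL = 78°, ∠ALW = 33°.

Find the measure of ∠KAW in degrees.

1. ∠AYW = 64°  [vertical angles at Y]
2. ∠LAW = 69°  [△LWA]
3. ∠AKW = 33°  [same arc WA]
4. ∠AWK = 47°  [△WYA]
5. ∠KAW = 100°  [△KWA]

∠KAW = 100°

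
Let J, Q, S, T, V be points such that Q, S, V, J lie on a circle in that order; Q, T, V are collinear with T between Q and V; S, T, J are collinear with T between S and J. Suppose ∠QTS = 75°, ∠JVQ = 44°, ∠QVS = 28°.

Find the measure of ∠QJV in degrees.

1. ∠JTV = 75°  [vertical angles at T]
2. ∠QJS = 28°  [same arc QS]
3. ∠JTQ = 105°  [linear pair at T on QV]
4. ∠JQV = 47°  [△QTJ]
5. ∠QJV = 89°  [△QVJ]

∠QJV = 89°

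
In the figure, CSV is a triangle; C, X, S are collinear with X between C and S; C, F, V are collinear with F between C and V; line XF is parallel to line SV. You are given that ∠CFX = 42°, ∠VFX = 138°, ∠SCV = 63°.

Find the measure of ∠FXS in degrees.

∠FXS = 105°

1. ∠CVS = 42°  [XF∥SV, corresponding at F]
2. ∠CSV = 75°  [△CSV]
3. ∠CXF = 75°  [XF∥SV, corresponding at X]
4. ∠FXS = 105°  [linear pair at X on CS]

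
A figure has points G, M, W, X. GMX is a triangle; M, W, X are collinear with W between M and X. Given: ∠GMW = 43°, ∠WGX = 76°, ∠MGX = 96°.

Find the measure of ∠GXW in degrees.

1. ∠GMX = 43°  [W on ray MX]
2. ∠GXM = 41°  [△GMX]
3. ∠GXW = 41°  [W on ray XM]

∠GXW = 41°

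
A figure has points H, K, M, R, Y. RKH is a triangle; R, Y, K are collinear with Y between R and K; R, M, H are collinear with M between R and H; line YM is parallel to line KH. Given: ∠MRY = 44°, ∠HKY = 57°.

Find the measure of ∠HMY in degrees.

1. ∠HRK = 44°  [Y on RK, M on RH]
2. ∠HKR = 57°  [Y on ray KR]
3. ∠KHR = 79°  [△RKH]
4. ∠RMY = 79°  [YM∥KH, corresponding at M]
5. ∠HMY = 101°  [linear pair at M on RH]

∠HMY = 101°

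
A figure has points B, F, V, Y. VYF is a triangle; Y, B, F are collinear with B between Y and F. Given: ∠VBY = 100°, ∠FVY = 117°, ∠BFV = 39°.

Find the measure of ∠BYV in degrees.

1. ∠VFY = 39°  [B on ray FY]
2. ∠FYV = 24°  [△VYF]
3. ∠BYV = 24°  [B on ray YF]

∠BYV = 24°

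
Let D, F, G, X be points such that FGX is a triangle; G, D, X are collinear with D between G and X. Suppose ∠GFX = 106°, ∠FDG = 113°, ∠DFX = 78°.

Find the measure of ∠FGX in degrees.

1. ∠FDX = 67°  [linear pair at D on GX]
2. ∠DXF = 35°  [△FDX]
3. ∠FXG = 35°  [D on ray XG]
4. ∠FGX = 39°  [△FGX]

∠FGX = 39°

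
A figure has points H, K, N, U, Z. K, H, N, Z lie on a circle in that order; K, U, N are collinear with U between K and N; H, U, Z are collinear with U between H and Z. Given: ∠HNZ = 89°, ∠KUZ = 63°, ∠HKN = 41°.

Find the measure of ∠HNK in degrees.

1. ∠HUN = 63°  [vertical angles at U]
2. ∠HZN = 41°  [same arc HN]
3. ∠NHZ = 50°  [△HNZ]
4. ∠HNK = 67°  [△HUN]

∠HNK = 67°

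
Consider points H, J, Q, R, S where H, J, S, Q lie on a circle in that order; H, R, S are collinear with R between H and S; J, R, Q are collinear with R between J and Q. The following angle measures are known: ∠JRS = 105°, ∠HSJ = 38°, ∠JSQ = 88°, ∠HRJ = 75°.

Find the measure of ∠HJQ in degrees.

∠HJQ = 50°

1. ∠HQJ = 38°  [same arc HJ]
2. ∠JHQ = 92°  [cyclic HJSQ, opposite ∠H+∠S]
3. ∠HJQ = 50°  [△HJQ]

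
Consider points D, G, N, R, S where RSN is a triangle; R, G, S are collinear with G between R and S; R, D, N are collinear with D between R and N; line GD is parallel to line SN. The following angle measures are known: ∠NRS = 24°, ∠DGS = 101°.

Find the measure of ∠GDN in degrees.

1. ∠DRG = 24°  [G on RS, D on RN]
2. ∠DGR = 79°  [linear pair at G on RS]
3. ∠GDR = 77°  [△RGD]
4. ∠GDN = 103°  [linear pair at D on RN]

∠GDN = 103°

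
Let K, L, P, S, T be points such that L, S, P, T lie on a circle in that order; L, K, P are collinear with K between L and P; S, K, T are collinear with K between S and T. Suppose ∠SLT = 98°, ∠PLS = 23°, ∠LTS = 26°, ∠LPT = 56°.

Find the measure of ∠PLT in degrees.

1. ∠SPT = 82°  [cyclic LSPT, opposite ∠L+∠P]
2. ∠PTS = 23°  [same arc SP]
3. ∠PST = 75°  [△SPT]
4. ∠PLT = 75°  [same arc PT]

∠PLT = 75°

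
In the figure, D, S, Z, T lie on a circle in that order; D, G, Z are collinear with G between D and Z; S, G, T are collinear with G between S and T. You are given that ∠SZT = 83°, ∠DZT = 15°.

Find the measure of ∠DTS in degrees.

∠DTS = 68°

1. ∠SDT = 97°  [cyclic DSZT, opposite ∠D+∠Z]
2. ∠DST = 15°  [same arc DT]
3. ∠DTS = 68°  [△DST]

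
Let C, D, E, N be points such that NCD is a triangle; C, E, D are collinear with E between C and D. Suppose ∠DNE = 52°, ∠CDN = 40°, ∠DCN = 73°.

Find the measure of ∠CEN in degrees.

1. ∠EDN = 40°  [E on ray DC]
2. ∠DEN = 88°  [△NED]
3. ∠CEN = 92°  [linear pair at E on CD]

∠CEN = 92°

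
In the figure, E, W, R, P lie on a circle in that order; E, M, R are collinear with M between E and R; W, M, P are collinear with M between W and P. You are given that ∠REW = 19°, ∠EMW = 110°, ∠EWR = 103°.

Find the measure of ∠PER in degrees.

1. ∠RPW = 19°  [same arc WR]
2. ∠PMR = 110°  [vertical angles at M]
3. ∠EPR = 77°  [cyclic EWRP, opposite ∠W+∠P]
4. ∠ERP = 51°  [△RMP]
5. ∠PER = 52°  [△ERP]

∠PER = 52°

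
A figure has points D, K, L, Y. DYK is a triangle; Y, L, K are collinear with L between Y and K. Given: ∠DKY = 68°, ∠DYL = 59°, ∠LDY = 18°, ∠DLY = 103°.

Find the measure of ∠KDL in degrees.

∠KDL = 35°

1. ∠DKL = 68°  [L on ray KY]
2. ∠DLK = 77°  [linear pair at L on YK]
3. ∠KDL = 35°  [△DLK]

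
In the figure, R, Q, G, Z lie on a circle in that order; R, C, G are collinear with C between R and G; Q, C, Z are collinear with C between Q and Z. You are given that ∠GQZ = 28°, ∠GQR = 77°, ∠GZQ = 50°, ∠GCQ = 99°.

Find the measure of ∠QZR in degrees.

∠QZR = 53°

1. ∠GRZ = 28°  [same arc GZ]
2. ∠RCZ = 99°  [vertical angles at C]
3. ∠QZR = 53°  [△RCZ]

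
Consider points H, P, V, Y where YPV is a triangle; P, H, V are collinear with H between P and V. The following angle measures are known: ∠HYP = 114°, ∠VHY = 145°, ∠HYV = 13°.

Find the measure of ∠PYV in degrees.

1. ∠HVY = 22°  [△YHV]
2. ∠PHY = 35°  [linear pair at H on PV]
3. ∠PVY = 22°  [H on ray VP]
4. ∠HPY = 31°  [△YPH]
5. ∠VPY = 31°  [H on ray PV]
6. ∠PYV = 127°  [△YPV]

∠PYV = 127°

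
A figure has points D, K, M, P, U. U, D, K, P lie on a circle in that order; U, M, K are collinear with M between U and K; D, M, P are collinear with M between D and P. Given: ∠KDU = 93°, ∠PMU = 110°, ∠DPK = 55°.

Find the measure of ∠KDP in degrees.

1. ∠KPU = 87°  [cyclic UDKP, opposite ∠D+∠P]
2. ∠KMP = 70°  [linear pair at M on UK]
3. ∠PKU = 55°  [△KMP]
4. ∠KUP = 38°  [△UKP]
5. ∠KDP = 38°  [same arc KP]

∠KDP = 38°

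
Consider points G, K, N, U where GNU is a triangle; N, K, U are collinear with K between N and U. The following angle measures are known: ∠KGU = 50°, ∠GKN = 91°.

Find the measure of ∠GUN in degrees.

∠GUN = 41°

1. ∠GKU = 89°  [linear pair at K on NU]
2. ∠GUK = 41°  [△GKU]
3. ∠GUN = 41°  [K on ray UN]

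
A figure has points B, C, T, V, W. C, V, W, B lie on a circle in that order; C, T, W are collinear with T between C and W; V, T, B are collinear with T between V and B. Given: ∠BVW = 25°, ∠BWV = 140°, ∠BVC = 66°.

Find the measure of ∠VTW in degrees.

1. ∠BCW = 25°  [same arc WB]
2. ∠BCV = 40°  [cyclic CVWB, opposite ∠C+∠W]
3. ∠CBV = 74°  [△CVB]
4. ∠BTC = 81°  [△CTB]
5. ∠VTW = 81°  [vertical angles at T]

∠VTW = 81°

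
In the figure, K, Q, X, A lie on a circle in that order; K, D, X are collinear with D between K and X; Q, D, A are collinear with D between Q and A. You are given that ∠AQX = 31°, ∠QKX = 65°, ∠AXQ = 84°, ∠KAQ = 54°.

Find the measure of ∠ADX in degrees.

1. ∠AKX = 31°  [same arc XA]
2. ∠ADK = 95°  [△KDA]
3. ∠ADX = 85°  [linear pair at D on KX]

∠ADX = 85°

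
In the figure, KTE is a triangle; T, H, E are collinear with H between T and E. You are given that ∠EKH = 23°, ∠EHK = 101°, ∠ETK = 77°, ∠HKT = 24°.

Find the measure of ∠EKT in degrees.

∠EKT = 47°

1. ∠HEK = 56°  [△KHE]
2. ∠KET = 56°  [H on ray ET]
3. ∠EKT = 47°  [△KTE]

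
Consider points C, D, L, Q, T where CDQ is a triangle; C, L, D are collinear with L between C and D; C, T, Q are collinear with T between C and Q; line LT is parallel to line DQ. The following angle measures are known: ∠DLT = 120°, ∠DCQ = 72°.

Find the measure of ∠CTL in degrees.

1. ∠CLT = 60°  [linear pair at L on CD]
2. ∠LCT = 72°  [L on CD, T on CQ]
3. ∠CTL = 48°  [△CLT]

∠CTL = 48°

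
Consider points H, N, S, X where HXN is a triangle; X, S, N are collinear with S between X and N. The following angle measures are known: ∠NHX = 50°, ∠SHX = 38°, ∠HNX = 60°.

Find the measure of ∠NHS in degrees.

1. ∠HXN = 70°  [△HXN]
2. ∠HNS = 60°  [S on ray NX]
3. ∠HXS = 70°  [S on ray XN]
4. ∠HSX = 72°  [△HXS]
5. ∠HSN = 108°  [linear pair at S on XN]
6. ∠NHS = 12°  [△HSN]

∠NHS = 12°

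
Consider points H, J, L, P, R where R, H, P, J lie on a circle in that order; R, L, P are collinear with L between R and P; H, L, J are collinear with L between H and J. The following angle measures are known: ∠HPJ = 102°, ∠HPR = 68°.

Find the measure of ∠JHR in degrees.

∠JHR = 34°

1. ∠HRJ = 78°  [cyclic RHPJ, opposite ∠R+∠P]
2. ∠HJR = 68°  [same arc RH]
3. ∠JHR = 34°  [△RHJ]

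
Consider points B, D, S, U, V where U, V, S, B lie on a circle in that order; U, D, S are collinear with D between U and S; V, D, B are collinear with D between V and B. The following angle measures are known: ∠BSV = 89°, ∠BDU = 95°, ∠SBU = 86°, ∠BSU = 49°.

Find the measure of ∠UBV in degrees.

1. ∠BUV = 91°  [cyclic UVSB, opposite ∠U+∠S]
2. ∠BVU = 49°  [same arc UB]
3. ∠UBV = 40°  [△UVB]

∠UBV = 40°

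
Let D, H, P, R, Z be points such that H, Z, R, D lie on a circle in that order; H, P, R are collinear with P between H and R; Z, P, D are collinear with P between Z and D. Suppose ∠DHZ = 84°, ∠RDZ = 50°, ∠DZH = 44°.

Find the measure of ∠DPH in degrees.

∠DPH = 94°

1. ∠DRZ = 96°  [cyclic HZRD, opposite ∠H+∠R]
2. ∠HDZ = 52°  [△HZD]
3. ∠DZR = 34°  [△ZRD]
4. ∠DHR = 34°  [same arc RD]
5. ∠DPH = 94°  [△HPD]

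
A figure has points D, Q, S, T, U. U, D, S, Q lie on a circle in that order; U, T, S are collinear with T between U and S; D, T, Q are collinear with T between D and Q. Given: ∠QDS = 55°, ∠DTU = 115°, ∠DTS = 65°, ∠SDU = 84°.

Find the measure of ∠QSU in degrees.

1. ∠QUS = 55°  [same arc SQ]
2. ∠SQU = 96°  [cyclic UDSQ, opposite ∠D+∠Q]
3. ∠QSU = 29°  [△USQ]

∠QSU = 29°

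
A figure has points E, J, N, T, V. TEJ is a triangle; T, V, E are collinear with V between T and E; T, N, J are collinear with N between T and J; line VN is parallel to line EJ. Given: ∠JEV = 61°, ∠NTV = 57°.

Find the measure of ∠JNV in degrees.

∠JNV = 118°

1. ∠JET = 61°  [V on ray ET]
2. ∠ETJ = 57°  [V on TE, N on TJ]
3. ∠EJT = 62°  [△TEJ]
4. ∠TNV = 62°  [VN∥EJ, corresponding at N]
5. ∠JNV = 118°  [linear pair at N on TJ]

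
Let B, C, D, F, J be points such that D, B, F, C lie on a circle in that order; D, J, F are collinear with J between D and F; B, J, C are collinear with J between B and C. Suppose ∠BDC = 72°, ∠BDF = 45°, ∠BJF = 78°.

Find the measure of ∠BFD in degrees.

1. ∠BFC = 108°  [cyclic DBFC, opposite ∠D+∠F]
2. ∠BCF = 45°  [same arc BF]
3. ∠CBF = 27°  [△BFC]
4. ∠BFD = 75°  [△BJF]

∠BFD = 75°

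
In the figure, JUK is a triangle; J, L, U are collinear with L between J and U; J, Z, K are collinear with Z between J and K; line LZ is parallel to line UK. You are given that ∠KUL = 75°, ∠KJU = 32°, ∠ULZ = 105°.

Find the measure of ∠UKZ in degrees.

1. ∠JUK = 75°  [L on ray UJ]
2. ∠JKU = 73°  [△JUK]
3. ∠UKZ = 73°  [Z on ray KJ]

∠UKZ = 73°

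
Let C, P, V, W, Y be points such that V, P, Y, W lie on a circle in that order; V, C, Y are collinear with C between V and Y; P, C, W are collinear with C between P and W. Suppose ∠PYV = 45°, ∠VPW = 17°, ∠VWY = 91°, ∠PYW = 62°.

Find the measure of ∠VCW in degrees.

1. ∠PWV = 45°  [same arc VP]
2. ∠VYW = 17°  [same arc VW]
3. ∠WVY = 72°  [△VYW]
4. ∠VCW = 63°  [△VCW]

∠VCW = 63°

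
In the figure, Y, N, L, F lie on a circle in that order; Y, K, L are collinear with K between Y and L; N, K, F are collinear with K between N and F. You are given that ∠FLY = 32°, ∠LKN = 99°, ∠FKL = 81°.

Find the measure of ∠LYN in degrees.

1. ∠FNY = 32°  [same arc YF]
2. ∠NKY = 81°  [linear pair at K on YL]
3. ∠LYN = 67°  [△YKN]

∠LYN = 67°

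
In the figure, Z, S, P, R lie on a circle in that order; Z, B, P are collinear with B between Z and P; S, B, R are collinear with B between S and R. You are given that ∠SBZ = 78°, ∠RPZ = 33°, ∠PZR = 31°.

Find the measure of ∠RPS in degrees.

1. ∠PBR = 78°  [vertical angles at B]
2. ∠PRS = 69°  [△PBR]
3. ∠PSR = 31°  [same arc PR]
4. ∠RPS = 80°  [△SPR]

∠RPS = 80°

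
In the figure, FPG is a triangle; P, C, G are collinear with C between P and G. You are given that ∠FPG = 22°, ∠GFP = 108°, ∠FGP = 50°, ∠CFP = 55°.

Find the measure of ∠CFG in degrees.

∠CFG = 53°

1. ∠CPF = 22°  [C on ray PG]
2. ∠CGF = 50°  [C on ray GP]
3. ∠FCP = 103°  [△FPC]
4. ∠FCG = 77°  [linear pair at C on PG]
5. ∠CFG = 53°  [△FCG]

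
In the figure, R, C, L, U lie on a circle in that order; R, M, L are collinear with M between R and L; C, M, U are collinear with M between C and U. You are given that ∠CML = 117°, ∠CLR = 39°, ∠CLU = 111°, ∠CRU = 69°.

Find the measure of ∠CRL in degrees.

1. ∠CMR = 63°  [linear pair at M on RL]
2. ∠CUR = 39°  [same arc RC]
3. ∠RCU = 72°  [△RCU]
4. ∠CRL = 45°  [△RMC]

∠CRL = 45°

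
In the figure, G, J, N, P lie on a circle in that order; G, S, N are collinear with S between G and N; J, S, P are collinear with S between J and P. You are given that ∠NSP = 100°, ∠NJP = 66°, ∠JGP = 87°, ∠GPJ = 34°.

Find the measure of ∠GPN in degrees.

∠GPN = 55°

1. ∠NGP = 66°  [same arc NP]
2. ∠GJP = 59°  [△GJP]
3. ∠GNP = 59°  [same arc GP]
4. ∠GPN = 55°  [△GNP]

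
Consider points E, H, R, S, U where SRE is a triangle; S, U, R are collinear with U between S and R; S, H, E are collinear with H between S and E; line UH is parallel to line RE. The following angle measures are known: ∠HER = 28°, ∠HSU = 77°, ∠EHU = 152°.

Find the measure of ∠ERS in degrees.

1. ∠RES = 28°  [H on ray ES]
2. ∠ESR = 77°  [U on SR, H on SE]
3. ∠ERS = 75°  [△SRE]

∠ERS = 75°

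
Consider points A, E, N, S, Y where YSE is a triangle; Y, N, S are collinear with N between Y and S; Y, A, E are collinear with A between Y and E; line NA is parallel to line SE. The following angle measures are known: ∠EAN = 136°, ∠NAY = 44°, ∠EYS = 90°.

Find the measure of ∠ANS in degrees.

1. ∠SEY = 44°  [NA∥SE, corresponding at A]
2. ∠ESY = 46°  [△YSE]
3. ∠ANY = 46°  [NA∥SE, corresponding at N]
4. ∠ANS = 134°  [linear pair at N on YS]

∠ANS = 134°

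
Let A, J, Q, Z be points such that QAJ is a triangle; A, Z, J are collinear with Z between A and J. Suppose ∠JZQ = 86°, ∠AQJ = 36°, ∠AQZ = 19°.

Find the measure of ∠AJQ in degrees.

∠AJQ = 77°

1. ∠AZQ = 94°  [linear pair at Z on AJ]
2. ∠QAZ = 67°  [△QAZ]
3. ∠JAQ = 67°  [Z on ray AJ]
4. ∠AJQ = 77°  [△QAJ]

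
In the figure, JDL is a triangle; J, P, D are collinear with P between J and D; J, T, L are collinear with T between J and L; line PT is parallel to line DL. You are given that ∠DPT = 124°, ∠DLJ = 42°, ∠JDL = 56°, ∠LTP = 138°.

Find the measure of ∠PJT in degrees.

1. ∠JPT = 56°  [linear pair at P on JD]
2. ∠JTP = 42°  [PT∥DL, corresponding at T]
3. ∠PJT = 82°  [△JPT]

∠PJT = 82°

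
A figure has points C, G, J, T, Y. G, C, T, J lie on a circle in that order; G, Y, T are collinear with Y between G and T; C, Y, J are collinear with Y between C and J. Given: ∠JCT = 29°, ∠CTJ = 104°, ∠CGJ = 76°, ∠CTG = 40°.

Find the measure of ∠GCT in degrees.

1. ∠CJT = 47°  [△CTJ]
2. ∠CGT = 47°  [same arc CT]
3. ∠GCT = 93°  [△GCT]

∠GCT = 93°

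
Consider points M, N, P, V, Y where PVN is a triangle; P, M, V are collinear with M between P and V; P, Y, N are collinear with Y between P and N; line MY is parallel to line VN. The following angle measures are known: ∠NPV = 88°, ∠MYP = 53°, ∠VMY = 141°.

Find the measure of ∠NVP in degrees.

1. ∠MPY = 88°  [M on PV, Y on PN]
2. ∠PMY = 39°  [△PMY]
3. ∠NVP = 39°  [MY∥VN, corresponding at M]

∠NVP = 39°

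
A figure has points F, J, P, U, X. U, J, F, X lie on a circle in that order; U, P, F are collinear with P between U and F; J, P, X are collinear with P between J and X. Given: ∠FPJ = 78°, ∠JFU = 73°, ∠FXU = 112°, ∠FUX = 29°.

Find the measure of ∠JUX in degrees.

1. ∠JXU = 73°  [same arc UJ]
2. ∠UFX = 39°  [△UFX]
3. ∠UJX = 39°  [same arc UX]
4. ∠JUX = 68°  [△UJX]

∠JUX = 68°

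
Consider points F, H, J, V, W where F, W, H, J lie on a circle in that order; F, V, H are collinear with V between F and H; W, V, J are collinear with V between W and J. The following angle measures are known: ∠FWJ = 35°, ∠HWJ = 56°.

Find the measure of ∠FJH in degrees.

1. ∠FHJ = 35°  [same arc FJ]
2. ∠HFJ = 56°  [same arc HJ]
3. ∠FJH = 89°  [△FHJ]

∠FJH = 89°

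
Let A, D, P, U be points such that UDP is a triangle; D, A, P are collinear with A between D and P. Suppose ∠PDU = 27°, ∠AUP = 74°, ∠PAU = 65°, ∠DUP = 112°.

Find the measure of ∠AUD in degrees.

∠AUD = 38°

1. ∠ADU = 27°  [A on ray DP]
2. ∠DAU = 115°  [linear pair at A on DP]
3. ∠AUD = 38°  [△UDA]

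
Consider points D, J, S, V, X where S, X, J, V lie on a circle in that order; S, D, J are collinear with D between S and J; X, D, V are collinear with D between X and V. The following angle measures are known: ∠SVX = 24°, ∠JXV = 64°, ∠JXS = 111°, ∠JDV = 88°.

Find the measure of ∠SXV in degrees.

∠SXV = 47°

1. ∠SJX = 24°  [same arc SX]
2. ∠JSX = 45°  [△SXJ]
3. ∠SDX = 88°  [vertical angles at D]
4. ∠SXV = 47°  [△SDX]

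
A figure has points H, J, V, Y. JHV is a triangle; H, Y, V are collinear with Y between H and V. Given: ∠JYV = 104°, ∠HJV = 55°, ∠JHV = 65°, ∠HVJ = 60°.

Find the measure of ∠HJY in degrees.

1. ∠HYJ = 76°  [linear pair at Y on HV]
2. ∠JHY = 65°  [Y on ray HV]
3. ∠HJY = 39°  [△JHY]

∠HJY = 39°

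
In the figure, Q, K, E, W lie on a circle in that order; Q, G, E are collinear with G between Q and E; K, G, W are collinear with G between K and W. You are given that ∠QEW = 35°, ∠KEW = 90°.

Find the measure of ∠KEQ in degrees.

∠KEQ = 55°

1. ∠QKW = 35°  [same arc QW]
2. ∠KQW = 90°  [cyclic QKEW, opposite ∠Q+∠E]
3. ∠KWQ = 55°  [△QKW]
4. ∠KEQ = 55°  [same arc QK]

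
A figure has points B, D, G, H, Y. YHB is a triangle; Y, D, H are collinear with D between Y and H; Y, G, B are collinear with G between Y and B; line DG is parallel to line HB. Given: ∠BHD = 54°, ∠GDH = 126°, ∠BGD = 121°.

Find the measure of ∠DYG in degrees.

∠DYG = 67°

1. ∠GDY = 54°  [linear pair at D on YH]
2. ∠DGY = 59°  [linear pair at G on YB]
3. ∠DYG = 67°  [△YDG]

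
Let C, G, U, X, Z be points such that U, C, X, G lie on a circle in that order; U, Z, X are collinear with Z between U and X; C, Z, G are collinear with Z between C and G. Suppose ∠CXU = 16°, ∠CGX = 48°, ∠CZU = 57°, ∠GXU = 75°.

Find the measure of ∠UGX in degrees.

∠UGX = 64°

1. ∠CUX = 48°  [same arc CX]
2. ∠UCX = 116°  [△UCX]
3. ∠UGX = 64°  [cyclic UCXG, opposite ∠C+∠G]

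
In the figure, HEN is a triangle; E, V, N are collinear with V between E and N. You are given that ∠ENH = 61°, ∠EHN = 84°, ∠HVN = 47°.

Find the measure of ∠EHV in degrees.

1. ∠HEN = 35°  [△HEN]
2. ∠EVH = 133°  [linear pair at V on EN]
3. ∠HEV = 35°  [V on ray EN]
4. ∠EHV = 12°  [△HEV]

∠EHV = 12°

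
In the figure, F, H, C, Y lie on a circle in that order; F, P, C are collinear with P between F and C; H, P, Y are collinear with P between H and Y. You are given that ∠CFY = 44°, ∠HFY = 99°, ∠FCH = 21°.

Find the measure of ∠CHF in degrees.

∠CHF = 104°

1. ∠CHY = 44°  [same arc CY]
2. ∠HCY = 81°  [cyclic FHCY, opposite ∠F+∠C]
3. ∠CYH = 55°  [△HCY]
4. ∠CFH = 55°  [same arc HC]
5. ∠CHF = 104°  [△FHC]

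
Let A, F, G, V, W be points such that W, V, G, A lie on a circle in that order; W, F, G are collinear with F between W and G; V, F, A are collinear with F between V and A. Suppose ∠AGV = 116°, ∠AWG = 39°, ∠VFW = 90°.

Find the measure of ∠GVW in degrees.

∠GVW = 104°

1. ∠AVG = 39°  [same arc GA]
2. ∠GFV = 90°  [linear pair at F on WG]
3. ∠GAV = 25°  [△VGA]
4. ∠VGW = 51°  [△VFG]
5. ∠GWV = 25°  [same arc VG]
6. ∠GVW = 104°  [△WVG]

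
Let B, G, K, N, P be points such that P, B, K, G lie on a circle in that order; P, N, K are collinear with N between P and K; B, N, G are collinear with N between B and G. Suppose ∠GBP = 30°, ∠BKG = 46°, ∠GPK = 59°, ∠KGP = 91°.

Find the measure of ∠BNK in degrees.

∠BNK = 105°

1. ∠BPG = 134°  [cyclic PBKG, opposite ∠P+∠K]
2. ∠GBK = 59°  [same arc KG]
3. ∠BGP = 16°  [△PBG]
4. ∠BKP = 16°  [same arc PB]
5. ∠BNK = 105°  [△BNK]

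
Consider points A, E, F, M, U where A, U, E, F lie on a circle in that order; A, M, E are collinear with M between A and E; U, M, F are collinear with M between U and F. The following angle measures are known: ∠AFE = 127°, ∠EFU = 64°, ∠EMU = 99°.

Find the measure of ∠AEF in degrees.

1. ∠EAU = 64°  [same arc UE]
2. ∠AMU = 81°  [linear pair at M on AE]
3. ∠AUF = 35°  [△AMU]
4. ∠AEF = 35°  [same arc AF]

∠AEF = 35°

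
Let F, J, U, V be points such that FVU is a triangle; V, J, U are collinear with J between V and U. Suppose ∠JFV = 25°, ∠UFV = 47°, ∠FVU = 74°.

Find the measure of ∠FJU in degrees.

∠FJU = 99°

1. ∠FVJ = 74°  [J on ray VU]
2. ∠FJV = 81°  [△FVJ]
3. ∠FJU = 99°  [linear pair at J on VU]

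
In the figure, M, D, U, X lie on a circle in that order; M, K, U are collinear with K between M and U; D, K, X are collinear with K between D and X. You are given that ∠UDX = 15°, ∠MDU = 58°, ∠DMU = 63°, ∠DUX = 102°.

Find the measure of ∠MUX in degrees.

∠MUX = 43°

1. ∠UMX = 15°  [same arc UX]
2. ∠MXU = 122°  [cyclic MDUX, opposite ∠D+∠X]
3. ∠MUX = 43°  [△MUX]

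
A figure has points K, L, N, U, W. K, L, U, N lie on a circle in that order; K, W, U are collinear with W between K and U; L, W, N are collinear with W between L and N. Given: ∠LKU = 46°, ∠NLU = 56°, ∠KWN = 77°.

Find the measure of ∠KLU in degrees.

1. ∠LNU = 46°  [same arc LU]
2. ∠NKU = 56°  [same arc UN]
3. ∠NWU = 103°  [linear pair at W on KU]
4. ∠KUN = 31°  [△UWN]
5. ∠KNU = 93°  [△KUN]
6. ∠KLU = 87°  [cyclic KLUN, opposite ∠L+∠N]

∠KLU = 87°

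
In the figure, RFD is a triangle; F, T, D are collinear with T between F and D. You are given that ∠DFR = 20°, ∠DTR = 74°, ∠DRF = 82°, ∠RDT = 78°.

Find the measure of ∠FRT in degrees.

1. ∠RFT = 20°  [T on ray FD]
2. ∠FTR = 106°  [linear pair at T on FD]
3. ∠FRT = 54°  [△RFT]

∠FRT = 54°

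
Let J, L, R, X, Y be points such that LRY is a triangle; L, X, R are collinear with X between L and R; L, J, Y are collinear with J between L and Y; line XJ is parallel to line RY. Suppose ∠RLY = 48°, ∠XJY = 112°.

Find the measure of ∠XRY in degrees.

1. ∠JLX = 48°  [X on LR, J on LY]
2. ∠LJX = 68°  [linear pair at J on LY]
3. ∠JXL = 64°  [△LXJ]
4. ∠JXR = 116°  [linear pair at X on LR]
5. ∠XRY = 64°  [XJ∥RY, co-interior at R–X]

∠XRY = 64°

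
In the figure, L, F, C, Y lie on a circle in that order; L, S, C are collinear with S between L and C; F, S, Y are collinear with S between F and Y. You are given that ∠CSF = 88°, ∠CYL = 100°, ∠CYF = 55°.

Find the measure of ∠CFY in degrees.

∠CFY = 47°

1. ∠CFL = 80°  [cyclic LFCY, opposite ∠F+∠Y]
2. ∠CLF = 55°  [same arc FC]
3. ∠FCL = 45°  [△LFC]
4. ∠CFY = 47°  [△FSC]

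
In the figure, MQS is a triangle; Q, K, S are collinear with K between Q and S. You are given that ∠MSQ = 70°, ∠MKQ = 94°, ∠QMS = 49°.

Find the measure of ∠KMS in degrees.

∠KMS = 24°

1. ∠KSM = 70°  [K on ray SQ]
2. ∠MKS = 86°  [linear pair at K on QS]
3. ∠KMS = 24°  [△MKS]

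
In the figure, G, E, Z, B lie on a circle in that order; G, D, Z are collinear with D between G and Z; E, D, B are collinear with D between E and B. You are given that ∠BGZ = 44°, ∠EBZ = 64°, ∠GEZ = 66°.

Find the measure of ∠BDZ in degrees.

1. ∠GBZ = 114°  [cyclic GEZB, opposite ∠E+∠B]
2. ∠BZG = 22°  [△GZB]
3. ∠BDZ = 94°  [△ZDB]

∠BDZ = 94°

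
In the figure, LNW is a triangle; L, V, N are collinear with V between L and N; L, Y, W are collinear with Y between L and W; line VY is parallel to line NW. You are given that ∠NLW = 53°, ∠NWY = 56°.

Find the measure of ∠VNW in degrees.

1. ∠LWN = 56°  [Y on ray WL]
2. ∠LNW = 71°  [△LNW]
3. ∠VNW = 71°  [V on ray NL]

∠VNW = 71°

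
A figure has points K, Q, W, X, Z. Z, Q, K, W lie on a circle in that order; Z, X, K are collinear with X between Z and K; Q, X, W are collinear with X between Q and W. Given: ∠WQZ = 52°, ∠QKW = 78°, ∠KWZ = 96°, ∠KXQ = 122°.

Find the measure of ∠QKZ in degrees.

∠QKZ = 26°

1. ∠QZW = 102°  [cyclic ZQKW, opposite ∠Z+∠K]
2. ∠QWZ = 26°  [△ZQW]
3. ∠QKZ = 26°  [same arc ZQ]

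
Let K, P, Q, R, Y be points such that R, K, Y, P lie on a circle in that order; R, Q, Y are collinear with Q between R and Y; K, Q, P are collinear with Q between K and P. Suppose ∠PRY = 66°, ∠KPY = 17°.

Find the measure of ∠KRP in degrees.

∠KRP = 83°

1. ∠PKY = 66°  [same arc YP]
2. ∠KYP = 97°  [△KYP]
3. ∠KRP = 83°  [cyclic RKYP, opposite ∠R+∠Y]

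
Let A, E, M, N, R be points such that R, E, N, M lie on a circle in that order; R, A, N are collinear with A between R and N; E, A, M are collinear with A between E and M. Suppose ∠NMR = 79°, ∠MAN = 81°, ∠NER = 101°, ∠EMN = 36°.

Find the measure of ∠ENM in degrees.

1. ∠EAR = 81°  [vertical angles at A]
2. ∠ERN = 36°  [same arc EN]
3. ∠EAN = 99°  [linear pair at A on RN]
4. ∠ENR = 43°  [△REN]
5. ∠MEN = 38°  [△EAN]
6. ∠ENM = 106°  [△ENM]

∠ENM = 106°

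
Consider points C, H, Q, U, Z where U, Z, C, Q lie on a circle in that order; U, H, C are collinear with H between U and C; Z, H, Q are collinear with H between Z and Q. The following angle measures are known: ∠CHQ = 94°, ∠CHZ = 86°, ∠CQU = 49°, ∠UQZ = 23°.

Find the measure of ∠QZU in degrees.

∠QZU = 60°

1. ∠UHZ = 94°  [vertical angles at H]
2. ∠CZU = 131°  [cyclic UZCQ, opposite ∠Z+∠Q]
3. ∠UCZ = 23°  [same arc UZ]
4. ∠CUZ = 26°  [△UZC]
5. ∠QZU = 60°  [△UHZ]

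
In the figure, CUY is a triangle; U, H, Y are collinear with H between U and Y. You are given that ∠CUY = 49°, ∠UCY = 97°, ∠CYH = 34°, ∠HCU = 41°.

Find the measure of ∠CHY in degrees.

1. ∠CUH = 49°  [H on ray UY]
2. ∠CHU = 90°  [△CUH]
3. ∠CHY = 90°  [linear pair at H on UY]

∠CHY = 90°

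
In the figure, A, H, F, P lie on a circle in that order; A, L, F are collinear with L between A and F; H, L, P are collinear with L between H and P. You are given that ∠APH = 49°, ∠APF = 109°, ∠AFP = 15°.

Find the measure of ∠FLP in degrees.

1. ∠FAP = 56°  [△AFP]
2. ∠ALP = 75°  [△ALP]
3. ∠FLP = 105°  [linear pair at L on AF]

∠FLP = 105°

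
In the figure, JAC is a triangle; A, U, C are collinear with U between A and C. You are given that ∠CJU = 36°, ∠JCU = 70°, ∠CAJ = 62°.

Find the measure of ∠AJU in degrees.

1. ∠CUJ = 74°  [△JUC]
2. ∠JAU = 62°  [U on ray AC]
3. ∠AUJ = 106°  [linear pair at U on AC]
4. ∠AJU = 12°  [△JAU]

∠AJU = 12°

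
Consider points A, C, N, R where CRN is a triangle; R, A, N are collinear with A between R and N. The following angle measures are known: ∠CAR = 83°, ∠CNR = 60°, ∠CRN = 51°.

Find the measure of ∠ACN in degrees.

1. ∠CAN = 97°  [linear pair at A on RN]
2. ∠ANC = 60°  [A on ray NR]
3. ∠ACN = 23°  [△CAN]

∠ACN = 23°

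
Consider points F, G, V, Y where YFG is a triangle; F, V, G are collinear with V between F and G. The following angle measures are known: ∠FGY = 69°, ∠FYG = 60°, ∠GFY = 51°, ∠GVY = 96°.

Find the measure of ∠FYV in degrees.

1. ∠VFY = 51°  [V on ray FG]
2. ∠FVY = 84°  [linear pair at V on FG]
3. ∠FYV = 45°  [△YFV]

∠FYV = 45°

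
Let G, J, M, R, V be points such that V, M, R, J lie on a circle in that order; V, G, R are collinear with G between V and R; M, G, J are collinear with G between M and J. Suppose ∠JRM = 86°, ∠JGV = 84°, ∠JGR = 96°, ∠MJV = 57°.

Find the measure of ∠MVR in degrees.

∠MVR = 55°

1. ∠JVM = 94°  [cyclic VMRJ, opposite ∠V+∠R]
2. ∠MGV = 96°  [vertical angles at G]
3. ∠JMV = 29°  [△VMJ]
4. ∠MVR = 55°  [△VGM]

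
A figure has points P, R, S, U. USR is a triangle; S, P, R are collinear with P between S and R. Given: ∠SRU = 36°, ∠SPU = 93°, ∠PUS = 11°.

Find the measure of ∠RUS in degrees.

1. ∠PSU = 76°  [△USP]
2. ∠RSU = 76°  [P on ray SR]
3. ∠RUS = 68°  [△USR]

∠RUS = 68°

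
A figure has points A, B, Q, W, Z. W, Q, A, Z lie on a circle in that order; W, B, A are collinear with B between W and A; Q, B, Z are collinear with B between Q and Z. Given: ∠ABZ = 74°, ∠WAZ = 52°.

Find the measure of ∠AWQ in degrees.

1. ∠QBW = 74°  [vertical angles at B]
2. ∠WQZ = 52°  [same arc WZ]
3. ∠AWQ = 54°  [△WBQ]

∠AWQ = 54°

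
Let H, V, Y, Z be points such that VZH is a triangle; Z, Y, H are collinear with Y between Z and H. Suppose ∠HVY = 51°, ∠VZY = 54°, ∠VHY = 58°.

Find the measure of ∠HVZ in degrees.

∠HVZ = 68°

1. ∠HZV = 54°  [Y on ray ZH]
2. ∠VHZ = 58°  [Y on ray HZ]
3. ∠HVZ = 68°  [△VZH]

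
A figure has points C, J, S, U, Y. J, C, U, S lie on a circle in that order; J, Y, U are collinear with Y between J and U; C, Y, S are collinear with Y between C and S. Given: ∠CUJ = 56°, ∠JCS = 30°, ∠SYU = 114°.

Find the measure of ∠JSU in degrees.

1. ∠CSJ = 56°  [same arc JC]
2. ∠JUS = 30°  [same arc JS]
3. ∠JYS = 66°  [linear pair at Y on JU]
4. ∠SJU = 58°  [△JYS]
5. ∠JSU = 92°  [△JUS]

∠JSU = 92°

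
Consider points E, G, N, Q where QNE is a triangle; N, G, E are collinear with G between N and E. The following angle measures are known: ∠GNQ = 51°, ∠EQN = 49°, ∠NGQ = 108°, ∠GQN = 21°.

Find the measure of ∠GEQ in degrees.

∠GEQ = 80°

1. ∠ENQ = 51°  [G on ray NE]
2. ∠NEQ = 80°  [△QNE]
3. ∠GEQ = 80°  [G on ray EN]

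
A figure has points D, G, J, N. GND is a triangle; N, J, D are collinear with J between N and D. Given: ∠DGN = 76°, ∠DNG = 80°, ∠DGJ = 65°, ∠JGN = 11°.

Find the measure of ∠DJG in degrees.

∠DJG = 91°

1. ∠GNJ = 80°  [J on ray ND]
2. ∠GJN = 89°  [△GNJ]
3. ∠DJG = 91°  [linear pair at J on ND]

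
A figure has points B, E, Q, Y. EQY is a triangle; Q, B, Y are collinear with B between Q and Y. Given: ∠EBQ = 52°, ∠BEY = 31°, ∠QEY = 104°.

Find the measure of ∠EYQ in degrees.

1. ∠EBY = 128°  [linear pair at B on QY]
2. ∠BYE = 21°  [△EBY]
3. ∠EYQ = 21°  [B on ray YQ]

∠EYQ = 21°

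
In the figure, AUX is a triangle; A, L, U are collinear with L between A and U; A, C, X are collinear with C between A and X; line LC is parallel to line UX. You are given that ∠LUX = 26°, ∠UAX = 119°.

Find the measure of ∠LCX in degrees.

∠LCX = 145°

1. ∠AUX = 26°  [L on ray UA]
2. ∠AXU = 35°  [△AUX]
3. ∠ACL = 35°  [LC∥UX, corresponding at C]
4. ∠LCX = 145°  [linear pair at C on AX]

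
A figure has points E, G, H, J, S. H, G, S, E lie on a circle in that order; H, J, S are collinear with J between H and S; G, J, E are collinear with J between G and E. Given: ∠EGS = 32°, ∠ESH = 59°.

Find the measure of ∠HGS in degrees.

1. ∠EHS = 32°  [same arc SE]
2. ∠HES = 89°  [△HSE]
3. ∠HGS = 91°  [cyclic HGSE, opposite ∠G+∠E]

∠HGS = 91°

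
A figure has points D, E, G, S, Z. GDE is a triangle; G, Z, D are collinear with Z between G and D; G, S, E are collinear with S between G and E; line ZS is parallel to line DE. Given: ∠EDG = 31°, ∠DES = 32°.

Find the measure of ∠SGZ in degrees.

∠SGZ = 117°

1. ∠DEG = 32°  [S on ray EG]
2. ∠DGE = 117°  [△GDE]
3. ∠SGZ = 117°  [Z on GD, S on GE]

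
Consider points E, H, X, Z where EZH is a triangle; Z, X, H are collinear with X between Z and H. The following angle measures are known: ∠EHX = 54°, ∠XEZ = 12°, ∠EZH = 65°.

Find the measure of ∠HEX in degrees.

1. ∠EZX = 65°  [X on ray ZH]
2. ∠EXZ = 103°  [△EZX]
3. ∠EXH = 77°  [linear pair at X on ZH]
4. ∠HEX = 49°  [△EXH]

∠HEX = 49°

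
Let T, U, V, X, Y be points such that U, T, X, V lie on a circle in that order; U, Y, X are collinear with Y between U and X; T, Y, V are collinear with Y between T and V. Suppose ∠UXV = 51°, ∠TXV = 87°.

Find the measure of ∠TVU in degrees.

1. ∠UTV = 51°  [same arc UV]
2. ∠TUV = 93°  [cyclic UTXV, opposite ∠U+∠X]
3. ∠TVU = 36°  [△UTV]

∠TVU = 36°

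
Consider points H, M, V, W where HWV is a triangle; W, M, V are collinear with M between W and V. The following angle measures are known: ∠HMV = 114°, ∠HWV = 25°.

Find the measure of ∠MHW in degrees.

1. ∠HMW = 66°  [linear pair at M on WV]
2. ∠HWM = 25°  [M on ray WV]
3. ∠MHW = 89°  [△HWM]

∠MHW = 89°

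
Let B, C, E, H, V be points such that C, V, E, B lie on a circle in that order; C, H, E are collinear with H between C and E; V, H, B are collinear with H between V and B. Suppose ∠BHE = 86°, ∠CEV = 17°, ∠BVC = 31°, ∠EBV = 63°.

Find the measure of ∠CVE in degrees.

∠CVE = 100°

1. ∠CHV = 86°  [vertical angles at H]
2. ∠ECV = 63°  [△CHV]
3. ∠CVE = 100°  [△CVE]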